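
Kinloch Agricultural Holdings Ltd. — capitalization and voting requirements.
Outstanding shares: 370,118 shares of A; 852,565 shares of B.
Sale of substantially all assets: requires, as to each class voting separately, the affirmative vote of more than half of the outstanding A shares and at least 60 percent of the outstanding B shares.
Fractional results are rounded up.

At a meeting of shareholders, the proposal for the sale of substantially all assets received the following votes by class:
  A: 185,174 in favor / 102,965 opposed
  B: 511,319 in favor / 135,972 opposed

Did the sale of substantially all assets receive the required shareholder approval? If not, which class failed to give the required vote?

A: a majority of 370118 is 185060; 185,060 required, 185,174 in favor — approved.
B: 3/5 of 852565 = 511539; 511,539 required, 511,319 in favor — not approved.

Not approved — the B shares did not give the required vote.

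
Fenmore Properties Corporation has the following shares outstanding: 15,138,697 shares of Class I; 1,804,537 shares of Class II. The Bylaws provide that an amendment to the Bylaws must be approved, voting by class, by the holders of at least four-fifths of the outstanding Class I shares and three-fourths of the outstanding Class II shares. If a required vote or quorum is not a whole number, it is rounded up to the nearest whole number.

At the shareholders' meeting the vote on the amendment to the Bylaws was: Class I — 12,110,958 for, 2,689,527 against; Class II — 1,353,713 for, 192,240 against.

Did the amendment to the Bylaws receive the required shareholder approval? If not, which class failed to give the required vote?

Class I: 4/5 of 15138697 = 12110957.60, rounded up to 12110958; 12,110,958 required, 12,110,958 in favor — approved.
Class II: 3/4 of 1804537 = 1353402.75, rounded up to 1353403; 1,353,403 required, 1,353,713 in favor — approved.

Approved — every class gave the required vote.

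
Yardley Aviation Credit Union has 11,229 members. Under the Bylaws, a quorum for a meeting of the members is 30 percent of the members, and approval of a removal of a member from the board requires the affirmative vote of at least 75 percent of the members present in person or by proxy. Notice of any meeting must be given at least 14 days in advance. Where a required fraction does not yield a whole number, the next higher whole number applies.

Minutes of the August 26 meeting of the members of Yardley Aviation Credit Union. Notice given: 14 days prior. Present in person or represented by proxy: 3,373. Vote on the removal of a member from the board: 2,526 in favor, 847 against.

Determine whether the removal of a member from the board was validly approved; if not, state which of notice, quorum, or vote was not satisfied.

Invalid — vote requirement not satisfied.

Notice: 14 days given; 14 required. Satisfied.
Quorum: 30% of 11,229 = 3,368.70, rounded up to 3,369; 3,373 present. Satisfied.
Vote: requires three-fourths of those present (3,373); 3/4 of 3373 = 2529.75, rounded up to 2530, so 2,530 needed; 2,526 in favor. Not satisfied.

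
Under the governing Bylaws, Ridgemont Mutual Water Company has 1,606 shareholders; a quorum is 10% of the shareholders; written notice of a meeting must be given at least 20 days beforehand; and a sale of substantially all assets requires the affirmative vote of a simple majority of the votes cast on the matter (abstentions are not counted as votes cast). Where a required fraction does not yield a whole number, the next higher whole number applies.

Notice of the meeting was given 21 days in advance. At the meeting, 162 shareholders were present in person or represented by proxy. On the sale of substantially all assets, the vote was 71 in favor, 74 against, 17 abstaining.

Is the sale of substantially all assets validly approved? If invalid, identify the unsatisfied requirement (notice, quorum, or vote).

Invalid — vote requirement not satisfied.

Notice: 21 days given; 20 required. Satisfied.
Quorum: 10% of 1,606 = 160.60, rounded up to 161; 162 present. Satisfied.
Vote: requires a majority of the votes cast (162 − 17 abstaining = 145); a majority of 145 is 73, so 73 needed; 71 in favor. Not satisfied.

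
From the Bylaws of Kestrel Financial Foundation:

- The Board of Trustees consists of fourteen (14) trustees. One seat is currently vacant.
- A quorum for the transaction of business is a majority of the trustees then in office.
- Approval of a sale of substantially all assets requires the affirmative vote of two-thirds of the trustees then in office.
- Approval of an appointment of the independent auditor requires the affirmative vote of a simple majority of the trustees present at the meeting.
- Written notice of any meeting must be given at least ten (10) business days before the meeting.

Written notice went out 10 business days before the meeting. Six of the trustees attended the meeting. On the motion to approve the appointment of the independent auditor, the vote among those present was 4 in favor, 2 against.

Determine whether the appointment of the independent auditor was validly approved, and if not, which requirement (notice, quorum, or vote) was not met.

Notice: 10 business days given; 10 required (10 ≥ 10). Satisfied.
Quorum: 6 present; quorum is 7. Not satisfied.
Vote: the appointment of the independent auditor requires a majority of the trustees present (6). A majority of 6 is 4, so 4 affirmative votes are needed; 4 voted in favor. Satisfied. (Moot — without a quorum no business can be validly transacted.)

Invalid — quorum requirement not satisfied.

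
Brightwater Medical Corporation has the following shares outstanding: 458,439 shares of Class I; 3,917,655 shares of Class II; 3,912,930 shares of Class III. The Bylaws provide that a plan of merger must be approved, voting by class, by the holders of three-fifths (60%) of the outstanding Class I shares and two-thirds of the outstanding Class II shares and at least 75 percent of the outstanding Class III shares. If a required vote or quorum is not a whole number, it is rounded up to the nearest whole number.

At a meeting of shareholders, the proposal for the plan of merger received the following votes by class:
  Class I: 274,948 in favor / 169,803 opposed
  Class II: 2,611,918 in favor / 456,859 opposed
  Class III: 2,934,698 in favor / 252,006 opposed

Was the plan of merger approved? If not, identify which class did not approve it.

Not approved — the Class I shares did not give the required vote.

Class I: 3/5 of 458439 = 275063.40, rounded up to 275064; 275,064 required, 274,948 in favor — not approved.
Class II: 2/3 of 3917655 = 2611770; 2,611,770 required, 2,611,918 in favor — approved.
Class III: 3/4 of 3912930 = 2934697.50, rounded up to 2934698; 2,934,698 required, 2,934,698 in favor — approved.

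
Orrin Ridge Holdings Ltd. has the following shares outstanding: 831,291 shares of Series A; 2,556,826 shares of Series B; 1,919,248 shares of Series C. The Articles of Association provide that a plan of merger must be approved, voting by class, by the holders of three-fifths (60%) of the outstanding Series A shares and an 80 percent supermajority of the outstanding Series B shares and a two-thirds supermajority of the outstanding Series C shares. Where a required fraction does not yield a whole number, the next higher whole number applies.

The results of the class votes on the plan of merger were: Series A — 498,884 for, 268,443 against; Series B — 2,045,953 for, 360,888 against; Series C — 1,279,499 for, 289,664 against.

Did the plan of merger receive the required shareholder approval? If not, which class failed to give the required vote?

Series A: 3/5 of 831291 = 498774.60, rounded up to 498775; 498,775 required, 498,884 in favor — approved.
Series B: 4/5 of 2556826 = 2045460.80, rounded up to 2045461; 2,045,461 required, 2,045,953 in favor — approved.
Series C: 2/3 of 1919248 = 1279498.67, rounded up to 1279499; 1,279,499 required, 1,279,499 in favor — approved.

Approved — every class gave the required vote.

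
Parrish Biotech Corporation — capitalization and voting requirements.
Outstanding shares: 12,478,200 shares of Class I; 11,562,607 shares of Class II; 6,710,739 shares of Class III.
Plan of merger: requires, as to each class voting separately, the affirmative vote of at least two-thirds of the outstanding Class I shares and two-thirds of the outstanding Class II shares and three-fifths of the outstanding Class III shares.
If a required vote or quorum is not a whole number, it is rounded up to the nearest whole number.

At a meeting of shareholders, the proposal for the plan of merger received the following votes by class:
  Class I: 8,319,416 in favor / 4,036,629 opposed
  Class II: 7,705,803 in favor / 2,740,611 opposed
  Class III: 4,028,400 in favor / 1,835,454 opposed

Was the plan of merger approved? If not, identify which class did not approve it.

Class I: 2/3 of 12478200 = 8318800; 8,318,800 required, 8,319,416 in favor — approved.
Class II: 2/3 of 11562607 = 7708404.67, rounded up to 7708405; 7,708,405 required, 7,705,803 in favor — not approved.
Class III: 3/5 of 6710739 = 4026443.40, rounded up to 4026444; 4,026,444 required, 4,028,400 in favor — approved.

Not approved — the Class II shares did not give the required vote.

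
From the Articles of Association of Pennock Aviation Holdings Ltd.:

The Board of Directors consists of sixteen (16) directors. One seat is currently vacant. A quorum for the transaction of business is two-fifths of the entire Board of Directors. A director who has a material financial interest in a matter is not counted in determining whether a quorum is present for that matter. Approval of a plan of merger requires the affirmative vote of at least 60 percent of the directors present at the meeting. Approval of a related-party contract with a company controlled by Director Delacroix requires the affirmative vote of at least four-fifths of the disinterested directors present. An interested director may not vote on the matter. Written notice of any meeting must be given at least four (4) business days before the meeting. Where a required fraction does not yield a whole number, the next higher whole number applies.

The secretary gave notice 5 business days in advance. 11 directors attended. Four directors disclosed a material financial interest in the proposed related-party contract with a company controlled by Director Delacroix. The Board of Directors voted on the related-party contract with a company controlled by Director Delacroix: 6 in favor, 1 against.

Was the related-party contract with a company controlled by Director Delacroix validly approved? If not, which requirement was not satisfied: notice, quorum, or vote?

Valid — all requirements satisfied.

Notice: 5 business days given; 4 required (5 ≥ 4). Satisfied.
Quorum: 11 present, but the 4 interested directors do not count, leaving 7. Quorum is 7. Satisfied.
Vote: the related-party contract with a company controlled by Director Delacroix requires four-fifths of the disinterested directors present (11 − 4 = 7). 4/5 of 7 = 5.60, rounded up to 6, so 6 affirmative votes are needed; 6 voted in favor. Satisfied.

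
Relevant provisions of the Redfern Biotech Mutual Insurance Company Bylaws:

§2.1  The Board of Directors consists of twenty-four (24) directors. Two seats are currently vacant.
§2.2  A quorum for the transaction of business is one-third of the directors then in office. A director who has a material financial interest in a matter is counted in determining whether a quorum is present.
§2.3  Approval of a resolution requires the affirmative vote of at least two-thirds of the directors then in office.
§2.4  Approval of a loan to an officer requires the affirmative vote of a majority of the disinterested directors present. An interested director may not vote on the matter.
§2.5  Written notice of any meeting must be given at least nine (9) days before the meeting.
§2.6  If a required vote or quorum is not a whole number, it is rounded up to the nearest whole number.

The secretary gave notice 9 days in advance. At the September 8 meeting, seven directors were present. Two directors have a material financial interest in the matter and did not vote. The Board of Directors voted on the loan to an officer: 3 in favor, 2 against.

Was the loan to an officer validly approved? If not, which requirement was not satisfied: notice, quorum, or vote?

Notice: 9 days given; 9 required (9 ≥ 9). Satisfied.
Quorum: 7 present (interested directors count toward quorum); quorum is 8. Not satisfied.
Vote: the loan to an officer requires a majority of the disinterested directors present (7 − 2 = 5). A majority of 5 is 3, so 3 affirmative votes are needed; 3 voted in favor. Satisfied. (Moot — without a quorum no business can be validly transacted.)

Invalid — quorum requirement not satisfied.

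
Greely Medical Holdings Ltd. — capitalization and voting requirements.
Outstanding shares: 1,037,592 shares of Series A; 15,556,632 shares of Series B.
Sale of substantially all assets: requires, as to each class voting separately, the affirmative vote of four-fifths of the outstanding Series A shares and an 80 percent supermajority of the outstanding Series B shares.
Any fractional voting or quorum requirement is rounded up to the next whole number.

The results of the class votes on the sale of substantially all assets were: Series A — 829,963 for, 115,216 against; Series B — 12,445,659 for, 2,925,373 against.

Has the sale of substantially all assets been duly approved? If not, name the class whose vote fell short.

Not approved — the Series A shares did not give the required vote.

Series A: 4/5 of 1037592 = 830073.60, rounded up to 830074; 830,074 required, 829,963 in favor — not approved.
Series B: 4/5 of 15556632 = 12445305.60, rounded up to 12445306; 12,445,306 required, 12,445,659 in favor — approved.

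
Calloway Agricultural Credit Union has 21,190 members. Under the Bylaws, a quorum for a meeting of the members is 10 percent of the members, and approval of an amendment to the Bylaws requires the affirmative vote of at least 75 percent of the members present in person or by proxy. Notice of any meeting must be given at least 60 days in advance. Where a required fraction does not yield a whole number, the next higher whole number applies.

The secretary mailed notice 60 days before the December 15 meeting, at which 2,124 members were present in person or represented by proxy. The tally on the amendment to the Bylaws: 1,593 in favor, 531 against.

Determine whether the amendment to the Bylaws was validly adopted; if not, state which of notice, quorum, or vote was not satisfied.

Valid — all requirements satisfied.

Notice: 60 days given; 60 required. Satisfied.
Quorum: 10% of 21,190 = 2,119; 2,124 present. Satisfied.
Vote: requires three-fourths of those present (2,124); 3/4 of 2124 = 1593, so 1,593 needed; 1,593 in favor. Satisfied.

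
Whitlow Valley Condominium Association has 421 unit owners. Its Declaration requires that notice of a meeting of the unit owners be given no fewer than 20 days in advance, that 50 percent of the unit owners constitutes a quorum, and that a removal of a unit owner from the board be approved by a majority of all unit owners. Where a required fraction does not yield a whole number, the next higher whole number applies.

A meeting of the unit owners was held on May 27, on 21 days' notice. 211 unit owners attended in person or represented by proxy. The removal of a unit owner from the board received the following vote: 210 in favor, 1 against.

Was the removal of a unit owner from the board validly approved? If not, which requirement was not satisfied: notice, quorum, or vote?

Invalid — vote requirement not satisfied.

Notice: 21 days given; 20 required. Satisfied.
Quorum: 50% of 421 = 210.50, rounded up to 211; 211 present. Satisfied.
Vote: requires a majority of all unit owners (421); a majority of 421 is 211, so 211 needed; 210 in favor. Not satisfied.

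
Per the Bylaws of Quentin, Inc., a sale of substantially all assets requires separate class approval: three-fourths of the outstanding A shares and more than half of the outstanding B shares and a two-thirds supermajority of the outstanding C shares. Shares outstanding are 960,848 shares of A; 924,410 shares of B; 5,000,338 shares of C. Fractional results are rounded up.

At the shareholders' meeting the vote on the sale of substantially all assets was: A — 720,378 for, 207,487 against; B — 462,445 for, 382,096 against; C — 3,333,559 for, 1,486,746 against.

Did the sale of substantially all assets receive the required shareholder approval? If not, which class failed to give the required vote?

Not approved — the A shares did not give the required vote.

A: 3/4 of 960848 = 720636; 720,636 required, 720,378 in favor — not approved.
B: a majority of 924410 is 462206; 462,206 required, 462,445 in favor — approved.
C: 2/3 of 5000338 = 3333558.67, rounded up to 3333559; 3,333,559 required, 3,333,559 in favor — approved.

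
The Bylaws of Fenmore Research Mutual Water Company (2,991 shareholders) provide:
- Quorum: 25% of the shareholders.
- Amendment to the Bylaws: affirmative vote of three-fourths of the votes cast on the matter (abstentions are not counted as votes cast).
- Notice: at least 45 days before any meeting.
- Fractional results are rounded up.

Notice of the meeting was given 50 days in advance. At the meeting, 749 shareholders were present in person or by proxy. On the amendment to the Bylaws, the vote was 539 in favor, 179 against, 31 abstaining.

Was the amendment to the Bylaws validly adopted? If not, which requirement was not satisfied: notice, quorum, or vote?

Notice: 50 days given; 45 required. Satisfied.
Quorum: 25% of 2,991 = 747.75, rounded up to 748; 749 present. Satisfied.
Vote: requires three-fourths of the votes cast (749 − 31 abstaining = 718); 3/4 of 718 = 538.50, rounded up to 539, so 539 needed; 539 in favor. Satisfied.

Valid — all requirements satisfied.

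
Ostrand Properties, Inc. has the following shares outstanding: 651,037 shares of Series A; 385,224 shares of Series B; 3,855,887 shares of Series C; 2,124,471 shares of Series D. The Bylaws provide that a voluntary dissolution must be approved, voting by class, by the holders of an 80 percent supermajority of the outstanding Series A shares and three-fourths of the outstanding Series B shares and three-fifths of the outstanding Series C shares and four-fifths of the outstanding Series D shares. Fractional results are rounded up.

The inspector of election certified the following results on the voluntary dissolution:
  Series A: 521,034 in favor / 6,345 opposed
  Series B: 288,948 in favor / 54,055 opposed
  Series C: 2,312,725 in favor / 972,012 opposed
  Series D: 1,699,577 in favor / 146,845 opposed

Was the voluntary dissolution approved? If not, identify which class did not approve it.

Series A: 4/5 of 651037 = 520829.60, rounded up to 520830; 520,830 required, 521,034 in favor — approved.
Series B: 3/4 of 385224 = 288918; 288,918 required, 288,948 in favor — approved.
Series C: 3/5 of 3855887 = 2313532.20, rounded up to 2313533; 2,313,533 required, 2,312,725 in favor — not approved.
Series D: 4/5 of 2124471 = 1699576.80, rounded up to 1699577; 1,699,577 required, 1,699,577 in favor — approved.

Not approved — the Series C shares did not give the required vote.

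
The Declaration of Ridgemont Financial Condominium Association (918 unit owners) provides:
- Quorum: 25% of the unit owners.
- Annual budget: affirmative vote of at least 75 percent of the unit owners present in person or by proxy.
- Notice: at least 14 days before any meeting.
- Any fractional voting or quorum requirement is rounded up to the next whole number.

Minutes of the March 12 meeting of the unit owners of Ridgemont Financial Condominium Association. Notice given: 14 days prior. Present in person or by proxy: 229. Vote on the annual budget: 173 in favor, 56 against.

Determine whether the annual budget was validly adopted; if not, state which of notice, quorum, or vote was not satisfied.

Invalid — quorum requirement not satisfied.

Notice: 14 days given; 14 required. Satisfied.
Quorum: 25% of 918 = 229.50, rounded up to 230; 229 present. Not satisfied.
Vote: requires three-fourths of those present (229); 3/4 of 229 = 171.75, rounded up to 172, so 172 needed; 173 in favor. Satisfied.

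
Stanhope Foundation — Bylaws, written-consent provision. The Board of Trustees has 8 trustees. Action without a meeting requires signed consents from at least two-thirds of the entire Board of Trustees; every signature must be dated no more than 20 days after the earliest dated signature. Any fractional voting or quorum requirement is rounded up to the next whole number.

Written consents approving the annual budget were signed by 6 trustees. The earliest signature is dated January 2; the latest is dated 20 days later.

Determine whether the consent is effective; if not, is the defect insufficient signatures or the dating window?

Signatures required: at least two-thirds of 8 — 2/3 of 8 = 5.33, rounded up to 6, so 6 needed; 6 signed. Sufficient.
Dating window: the latest signature is 20 days after the earliest; the limit is 20 days. Within the window.

Effective — both the signature and dating-window requirements are satisfied.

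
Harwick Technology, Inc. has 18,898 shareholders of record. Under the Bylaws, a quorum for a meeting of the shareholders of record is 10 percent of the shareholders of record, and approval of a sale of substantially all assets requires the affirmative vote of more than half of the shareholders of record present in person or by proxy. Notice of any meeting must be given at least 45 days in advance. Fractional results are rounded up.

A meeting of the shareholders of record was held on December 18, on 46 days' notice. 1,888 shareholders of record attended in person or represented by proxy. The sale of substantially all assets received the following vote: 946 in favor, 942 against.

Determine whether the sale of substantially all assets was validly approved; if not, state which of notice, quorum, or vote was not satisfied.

Notice: 46 days given; 45 required. Satisfied.
Quorum: 10% of 18,898 = 1,889.80, rounded up to 1,890; 1,888 present. Not satisfied.
Vote: requires a majority of those present (1,888); a majority of 1888 is 945, so 945 needed; 946 in favor. Satisfied.

Invalid — quorum requirement not satisfied.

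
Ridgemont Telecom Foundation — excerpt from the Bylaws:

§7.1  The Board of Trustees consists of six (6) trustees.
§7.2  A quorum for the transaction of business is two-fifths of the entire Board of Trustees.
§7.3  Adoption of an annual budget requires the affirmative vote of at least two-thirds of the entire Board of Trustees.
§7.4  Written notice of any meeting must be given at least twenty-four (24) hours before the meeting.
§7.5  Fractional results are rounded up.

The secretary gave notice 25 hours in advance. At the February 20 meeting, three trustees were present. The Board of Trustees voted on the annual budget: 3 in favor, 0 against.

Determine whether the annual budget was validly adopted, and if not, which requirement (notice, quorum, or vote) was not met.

Invalid — vote requirement not satisfied.

Notice: 25 hours given; 24 required (25 ≥ 24). Satisfied.
Quorum: 3 present; quorum is 3. Satisfied.
Vote: the annual budget requires two-thirds of the entire Board of Trustees (6). 2/3 of 6 = 4, so 4 affirmative votes are needed; 3 voted in favor. Not satisfied.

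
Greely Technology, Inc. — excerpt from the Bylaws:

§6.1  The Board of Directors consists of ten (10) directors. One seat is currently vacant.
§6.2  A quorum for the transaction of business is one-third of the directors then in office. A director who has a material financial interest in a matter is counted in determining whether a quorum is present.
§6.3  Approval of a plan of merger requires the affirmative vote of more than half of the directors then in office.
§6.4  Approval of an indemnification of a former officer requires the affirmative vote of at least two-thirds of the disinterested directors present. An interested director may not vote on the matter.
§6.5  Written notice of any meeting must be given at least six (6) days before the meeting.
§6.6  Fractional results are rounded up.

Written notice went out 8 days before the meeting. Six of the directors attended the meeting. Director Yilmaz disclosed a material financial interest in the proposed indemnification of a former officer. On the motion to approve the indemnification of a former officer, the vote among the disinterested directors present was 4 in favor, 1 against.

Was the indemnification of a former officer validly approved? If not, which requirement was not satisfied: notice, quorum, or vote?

Notice: 8 days given; 6 required (8 ≥ 6). Satisfied.
Quorum: 6 present (interested directors count toward quorum); quorum is 3. Satisfied.
Vote: the indemnification of a former officer requires two-thirds of the disinterested directors present (6 − 1 = 5). 2/3 of 5 = 3.33, rounded up to 4, so 4 affirmative votes are needed; 4 voted in favor. Satisfied.

Valid — all requirements satisfied.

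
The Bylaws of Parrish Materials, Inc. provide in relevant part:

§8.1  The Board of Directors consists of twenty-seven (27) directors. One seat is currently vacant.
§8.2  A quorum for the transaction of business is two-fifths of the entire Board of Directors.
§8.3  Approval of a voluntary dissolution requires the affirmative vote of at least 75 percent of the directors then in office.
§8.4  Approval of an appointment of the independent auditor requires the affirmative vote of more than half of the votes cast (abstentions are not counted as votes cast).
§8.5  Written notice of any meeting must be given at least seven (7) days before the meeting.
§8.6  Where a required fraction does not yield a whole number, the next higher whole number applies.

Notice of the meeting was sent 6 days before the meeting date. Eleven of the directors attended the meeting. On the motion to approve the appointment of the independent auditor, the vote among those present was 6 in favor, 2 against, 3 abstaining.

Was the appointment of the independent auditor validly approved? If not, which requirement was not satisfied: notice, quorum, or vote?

Notice: 6 days given; 7 required (6 < 7). Not satisfied.
Quorum: 11 present; quorum is 11. Satisfied.
Vote: the appointment of the independent auditor requires a majority of the votes cast (11 present − 3 abstaining = 8). A majority of 8 is 5, so 5 affirmative votes are needed; 6 voted in favor. Satisfied.

Invalid — notice requirement not satisfied.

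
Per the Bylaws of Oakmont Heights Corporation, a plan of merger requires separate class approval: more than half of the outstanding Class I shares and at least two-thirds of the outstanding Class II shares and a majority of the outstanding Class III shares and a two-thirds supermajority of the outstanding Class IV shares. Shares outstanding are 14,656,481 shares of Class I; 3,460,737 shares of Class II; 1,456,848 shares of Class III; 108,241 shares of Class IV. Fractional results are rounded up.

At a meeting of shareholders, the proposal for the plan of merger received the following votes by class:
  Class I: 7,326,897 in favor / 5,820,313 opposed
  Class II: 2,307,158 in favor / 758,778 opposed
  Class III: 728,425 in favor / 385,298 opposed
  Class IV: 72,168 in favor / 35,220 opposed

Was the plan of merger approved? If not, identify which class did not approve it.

Not approved — the Class I shares did not give the required vote.

Class I: a majority of 14656481 is 7328241; 7,328,241 required, 7,326,897 in favor — not approved.
Class II: 2/3 of 3460737 = 2307158; 2,307,158 required, 2,307,158 in favor — approved.
Class III: a majority of 1456848 is 728425; 728,425 required, 728,425 in favor — approved.
Class IV: 2/3 of 108241 = 72160.67, rounded up to 72161; 72,161 required, 72,168 in favor — approved.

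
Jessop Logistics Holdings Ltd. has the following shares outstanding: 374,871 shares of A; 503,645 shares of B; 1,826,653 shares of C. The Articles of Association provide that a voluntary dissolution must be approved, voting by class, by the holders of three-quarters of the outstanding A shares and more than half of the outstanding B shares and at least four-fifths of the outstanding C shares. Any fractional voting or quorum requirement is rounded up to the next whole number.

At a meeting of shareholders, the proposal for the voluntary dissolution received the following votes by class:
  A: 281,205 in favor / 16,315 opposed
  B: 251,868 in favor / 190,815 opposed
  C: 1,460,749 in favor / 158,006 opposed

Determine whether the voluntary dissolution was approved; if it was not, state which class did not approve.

A: 3/4 of 374871 = 281153.25, rounded up to 281154; 281,154 required, 281,205 in favor — approved.
B: a majority of 503645 is 251823; 251,823 required, 251,868 in favor — approved.
C: 4/5 of 1826653 = 1461322.40, rounded up to 1461323; 1,461,323 required, 1,460,749 in favor — not approved.

Not approved — the C shares did not give the required vote.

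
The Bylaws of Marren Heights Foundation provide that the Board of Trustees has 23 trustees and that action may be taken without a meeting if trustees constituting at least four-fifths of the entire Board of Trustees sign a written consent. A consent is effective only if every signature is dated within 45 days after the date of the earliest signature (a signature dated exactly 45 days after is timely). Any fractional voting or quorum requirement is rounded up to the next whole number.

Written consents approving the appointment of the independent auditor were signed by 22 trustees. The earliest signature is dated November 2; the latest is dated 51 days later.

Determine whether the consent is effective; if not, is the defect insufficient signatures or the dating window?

Not effective — dating-window requirement not satisfied.

Signatures required: at least four-fifths of 23 — 4/5 of 23 = 18.40, rounded up to 19, so 19 needed; 22 signed. Sufficient.
Dating window: the latest signature is 51 days after the earliest; the limit is 45 days. Outside the window.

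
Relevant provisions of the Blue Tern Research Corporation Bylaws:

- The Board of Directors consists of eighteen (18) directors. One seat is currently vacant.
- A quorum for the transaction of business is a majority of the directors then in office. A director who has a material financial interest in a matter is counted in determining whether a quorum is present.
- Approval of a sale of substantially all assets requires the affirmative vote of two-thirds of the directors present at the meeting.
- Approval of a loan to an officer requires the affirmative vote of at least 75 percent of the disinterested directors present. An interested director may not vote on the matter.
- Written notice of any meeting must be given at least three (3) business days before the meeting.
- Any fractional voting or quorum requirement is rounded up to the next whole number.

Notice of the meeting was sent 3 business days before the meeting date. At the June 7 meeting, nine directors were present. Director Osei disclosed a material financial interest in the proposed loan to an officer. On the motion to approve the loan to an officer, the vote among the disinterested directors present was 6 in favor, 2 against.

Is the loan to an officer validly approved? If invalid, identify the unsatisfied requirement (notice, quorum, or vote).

Notice: 3 business days given; 3 required (3 ≥ 3). Satisfied.
Quorum: 9 present (interested directors count toward quorum); quorum is 9. Satisfied.
Vote: the loan to an officer requires three-fourths of the disinterested directors present (9 − 1 = 8). 3/4 of 8 = 6, so 6 affirmative votes are needed; 6 voted in favor. Satisfied.

Valid — all requirements satisfied.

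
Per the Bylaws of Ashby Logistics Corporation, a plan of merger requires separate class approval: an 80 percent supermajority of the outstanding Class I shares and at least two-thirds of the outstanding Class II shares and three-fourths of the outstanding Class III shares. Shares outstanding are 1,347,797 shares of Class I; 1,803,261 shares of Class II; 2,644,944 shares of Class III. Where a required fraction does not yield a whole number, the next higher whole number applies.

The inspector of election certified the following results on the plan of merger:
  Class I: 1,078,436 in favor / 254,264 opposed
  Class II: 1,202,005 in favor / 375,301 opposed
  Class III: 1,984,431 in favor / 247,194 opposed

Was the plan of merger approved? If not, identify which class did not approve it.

Class I: 4/5 of 1347797 = 1078237.60, rounded up to 1078238; 1,078,238 required, 1,078,436 in favor — approved.
Class II: 2/3 of 1803261 = 1202174; 1,202,174 required, 1,202,005 in favor — not approved.
Class III: 3/4 of 2644944 = 1983708; 1,983,708 required, 1,984,431 in favor — approved.

Not approved — the Class II shares did not give the required vote.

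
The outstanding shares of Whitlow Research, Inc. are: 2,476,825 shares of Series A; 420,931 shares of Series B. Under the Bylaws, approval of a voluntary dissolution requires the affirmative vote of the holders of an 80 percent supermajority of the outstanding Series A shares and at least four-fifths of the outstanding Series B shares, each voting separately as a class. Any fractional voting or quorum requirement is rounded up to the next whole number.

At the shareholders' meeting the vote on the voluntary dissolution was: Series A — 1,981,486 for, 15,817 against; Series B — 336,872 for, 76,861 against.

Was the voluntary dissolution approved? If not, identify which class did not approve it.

Series A: 4/5 of 2476825 = 1981460; 1,981,460 required, 1,981,486 in favor — approved.
Series B: 4/5 of 420931 = 336744.80, rounded up to 336745; 336,745 required, 336,872 in favor — approved.

Approved — every class gave the required vote.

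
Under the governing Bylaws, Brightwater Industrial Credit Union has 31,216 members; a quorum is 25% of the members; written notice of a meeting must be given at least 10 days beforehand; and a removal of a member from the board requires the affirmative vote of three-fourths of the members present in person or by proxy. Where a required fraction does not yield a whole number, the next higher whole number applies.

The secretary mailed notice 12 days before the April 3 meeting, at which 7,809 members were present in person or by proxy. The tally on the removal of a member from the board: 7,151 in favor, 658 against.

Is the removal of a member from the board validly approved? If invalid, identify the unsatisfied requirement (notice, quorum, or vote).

Notice: 12 days given; 10 required. Satisfied.
Quorum: 25% of 31,216 = 7,804; 7,809 present. Satisfied.
Vote: requires three-fourths of those present (7,809); 3/4 of 7809 = 5856.75, rounded up to 5857, so 5,857 needed; 7,151 in favor. Satisfied.

Valid — all requirements satisfied.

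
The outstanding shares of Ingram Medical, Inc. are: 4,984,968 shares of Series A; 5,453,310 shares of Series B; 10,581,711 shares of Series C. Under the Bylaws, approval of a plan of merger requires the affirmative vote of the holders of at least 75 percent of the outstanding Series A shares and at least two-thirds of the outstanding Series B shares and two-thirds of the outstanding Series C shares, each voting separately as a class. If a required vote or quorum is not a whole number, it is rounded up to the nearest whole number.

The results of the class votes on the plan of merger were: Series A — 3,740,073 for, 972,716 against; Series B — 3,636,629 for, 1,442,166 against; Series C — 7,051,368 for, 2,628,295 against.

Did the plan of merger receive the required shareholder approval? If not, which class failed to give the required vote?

Not approved — the Series C shares did not give the required vote.

Series A: 3/4 of 4984968 = 3738726; 3,738,726 required, 3,740,073 in favor — approved.
Series B: 2/3 of 5453310 = 3635540; 3,635,540 required, 3,636,629 in favor — approved.
Series C: 2/3 of 10581711 = 7054474; 7,054,474 required, 7,051,368 in favor — not approved.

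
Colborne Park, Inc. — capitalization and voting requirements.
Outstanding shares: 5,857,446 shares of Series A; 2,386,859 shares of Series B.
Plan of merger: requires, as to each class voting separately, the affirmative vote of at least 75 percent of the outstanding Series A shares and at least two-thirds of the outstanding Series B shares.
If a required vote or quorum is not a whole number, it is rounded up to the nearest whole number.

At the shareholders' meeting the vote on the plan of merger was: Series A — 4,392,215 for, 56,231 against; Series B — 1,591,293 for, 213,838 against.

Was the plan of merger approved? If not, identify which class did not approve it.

Not approved — the Series A shares did not give the required vote.

Series A: 3/4 of 5857446 = 4393084.50, rounded up to 4393085; 4,393,085 required, 4,392,215 in favor — not approved.
Series B: 2/3 of 2386859 = 1591239.33, rounded up to 1591240; 1,591,240 required, 1,591,293 in favor — approved.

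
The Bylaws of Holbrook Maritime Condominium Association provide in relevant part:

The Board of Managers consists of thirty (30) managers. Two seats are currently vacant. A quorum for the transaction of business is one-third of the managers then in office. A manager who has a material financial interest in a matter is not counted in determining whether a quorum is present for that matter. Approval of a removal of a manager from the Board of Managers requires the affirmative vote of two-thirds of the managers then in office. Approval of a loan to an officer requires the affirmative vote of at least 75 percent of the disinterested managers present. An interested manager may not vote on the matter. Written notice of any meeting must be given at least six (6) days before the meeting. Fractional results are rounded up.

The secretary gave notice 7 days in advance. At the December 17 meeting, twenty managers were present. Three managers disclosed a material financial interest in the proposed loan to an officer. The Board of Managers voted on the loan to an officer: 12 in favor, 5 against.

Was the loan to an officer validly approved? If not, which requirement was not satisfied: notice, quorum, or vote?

Notice: 7 days given; 6 required (7 ≥ 6). Satisfied.
Quorum: 20 present, but the 3 interested managers do not count, leaving 17. Quorum is 10. Satisfied.
Vote: the loan to an officer requires three-fourths of the disinterested managers present (20 − 3 = 17). 3/4 of 17 = 12.75, rounded up to 13, so 13 affirmative votes are needed; 12 voted in favor. Not satisfied.

Invalid — vote requirement not satisfied.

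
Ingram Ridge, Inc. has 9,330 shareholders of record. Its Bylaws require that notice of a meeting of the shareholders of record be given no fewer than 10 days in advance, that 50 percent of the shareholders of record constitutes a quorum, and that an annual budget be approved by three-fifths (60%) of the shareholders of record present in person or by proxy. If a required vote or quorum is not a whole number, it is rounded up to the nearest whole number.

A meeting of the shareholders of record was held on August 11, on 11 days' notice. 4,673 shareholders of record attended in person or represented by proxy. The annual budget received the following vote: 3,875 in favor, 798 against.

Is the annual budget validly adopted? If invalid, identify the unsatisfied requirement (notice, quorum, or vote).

Notice: 11 days given; 10 required. Satisfied.
Quorum: 50% of 9,330 = 4,665; 4,673 present. Satisfied.
Vote: requires three-fifths of those present (4,673); 3/5 of 4673 = 2803.80, rounded up to 2804, so 2,804 needed; 3,875 in favor. Satisfied.

Valid — all requirements satisfied.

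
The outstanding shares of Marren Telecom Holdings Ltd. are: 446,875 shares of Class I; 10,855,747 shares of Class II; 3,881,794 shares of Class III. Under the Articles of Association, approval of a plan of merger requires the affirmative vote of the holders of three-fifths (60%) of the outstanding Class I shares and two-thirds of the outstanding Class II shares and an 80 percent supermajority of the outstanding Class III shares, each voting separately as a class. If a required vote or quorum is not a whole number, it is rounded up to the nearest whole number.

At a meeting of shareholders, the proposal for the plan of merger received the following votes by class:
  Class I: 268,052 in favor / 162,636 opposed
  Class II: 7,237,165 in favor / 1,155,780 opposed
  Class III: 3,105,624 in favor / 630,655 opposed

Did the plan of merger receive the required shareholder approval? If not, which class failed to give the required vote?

Class I: 3/5 of 446875 = 268125; 268,125 required, 268,052 in favor — not approved.
Class II: 2/3 of 10855747 = 7237164.67, rounded up to 7237165; 7,237,165 required, 7,237,165 in favor — approved.
Class III: 4/5 of 3881794 = 3105435.20, rounded up to 3105436; 3,105,436 required, 3,105,624 in favor — approved.

Not approved — the Class I shares did not give the required vote.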